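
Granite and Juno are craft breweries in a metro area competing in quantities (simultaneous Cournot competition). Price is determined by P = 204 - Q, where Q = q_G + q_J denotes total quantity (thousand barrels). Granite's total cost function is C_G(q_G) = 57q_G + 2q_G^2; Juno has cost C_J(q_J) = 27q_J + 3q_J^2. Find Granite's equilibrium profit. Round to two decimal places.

Granite's profit: π_G = (204 - Q)q_G - (57q_G + 2q_G²). Setting ∂π_G/∂q_G = 0: 147 - 6q_G - (q_J) = 0.
Juno's first-order condition: 177 - 8q_J - (q_G) = 0.
Rearranging gives the reaction functions q_G = (147 - q_J)/6 and q_J = (177 - q_G)/8.
Solving the pair: q_G = 999/47, q_J = 915/47.
Price P = 204 - 1914/47 = 163.2766.
Granite's profit: 163.2766·(999/47) - 57·(999/47) - 2(999/47)² = 1355.3658.

1355.37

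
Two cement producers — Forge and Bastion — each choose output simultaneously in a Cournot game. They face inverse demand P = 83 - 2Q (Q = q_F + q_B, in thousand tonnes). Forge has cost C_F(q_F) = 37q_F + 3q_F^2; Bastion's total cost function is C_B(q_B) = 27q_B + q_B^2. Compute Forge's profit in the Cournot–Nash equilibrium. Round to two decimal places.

Forge's profit: π_F = (83 - 2Q)q_F - (37q_F + 3q_F²). Setting ∂π_F/∂q_F = 0: 46 - 10q_F - 2(q_B) = 0.
Bastion's profit: π_B = (83 - 2Q)q_B - (27q_B + q_B²). Setting ∂π_B/∂q_B = 0: 56 - 6q_B - 2(q_F) = 0.
Rearranging gives the reaction functions q_F = (46 - 2q_B)/10 and q_B = (56 - 2q_F)/6.
Substituting one into the other gives q_F = 41/14 and q_B = 117/14.
Price P = 83 - 2·(79/7) = 423/7.
Forge's profit: (423/7)·(41/14) - 37·(41/14) - 3(41/14)² = 42.8827.

42.88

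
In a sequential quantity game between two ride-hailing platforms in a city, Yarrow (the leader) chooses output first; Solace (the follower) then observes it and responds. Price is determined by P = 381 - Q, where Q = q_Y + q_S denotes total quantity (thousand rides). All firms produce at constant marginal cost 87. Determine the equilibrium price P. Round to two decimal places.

160.50

Solve by backward induction. Given q_Y, the follower Solace maximises π_S = (381 - q_Y - q_S)q_S - 87q_S.
Setting the follower's marginal profit to zero, 294 - q_Y - 2q_S = 0, i.e. q_S = (294 - q_Y)/2.
Yarrow substitutes q_S(q_Y) into its own profit: π_Y = q_Y(381 - q_Y - (294 - q_Y)/2) - 87q_Y = (234 - (1/2)q_Y)q_Y - 87q_Y.
The leader's first-order condition 147 - q_Y = 0 yields q_Y = 147.
Then q_S = (294 - 147)/2 = 147/2.
Total output Q = 441/2, so price P = 381 - 441/2 = 321/2.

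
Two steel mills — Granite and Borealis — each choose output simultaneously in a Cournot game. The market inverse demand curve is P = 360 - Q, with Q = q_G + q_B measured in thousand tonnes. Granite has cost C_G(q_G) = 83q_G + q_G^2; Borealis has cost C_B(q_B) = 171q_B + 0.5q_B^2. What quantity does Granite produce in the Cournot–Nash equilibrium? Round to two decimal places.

Granite's profit: π_G = (360 - Q)q_G - (83q_G + q_G²). Setting ∂π_G/∂q_G = 0: 277 - 4q_G - (q_B) = 0.
Borealis's first-order condition: 189 - 3q_B - (q_G) = 0.
So q_G = (277 - q_B)/4 and q_B = (189 - q_G)/3.
Solving the pair: q_G = 642/11, q_B = 479/11.

58.36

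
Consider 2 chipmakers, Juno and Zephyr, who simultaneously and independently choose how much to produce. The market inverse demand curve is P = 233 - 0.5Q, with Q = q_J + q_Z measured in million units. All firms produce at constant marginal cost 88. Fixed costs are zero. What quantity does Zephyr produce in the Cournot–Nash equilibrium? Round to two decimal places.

A representative firm's profit is π_i = q_i(233 - 0.5Q) - 88q_i.
First-order condition (treating rivals' output as given): 145 - q_i - (1/2)q_j = 0.
With identical firms every q_j equals q_i, so q_j = q_i and 145 = (3/2)q_i, giving q_i = 290/3.

96.67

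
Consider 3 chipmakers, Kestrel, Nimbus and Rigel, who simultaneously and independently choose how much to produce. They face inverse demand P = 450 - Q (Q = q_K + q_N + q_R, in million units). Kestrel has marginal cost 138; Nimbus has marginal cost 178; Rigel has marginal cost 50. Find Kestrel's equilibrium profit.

Kestrel's profit: π_K = (450 - Q)q_K - (138q_K). Setting ∂π_K/∂q_K = 0: 312 - 2q_K - (q_N + q_R) = 0.
Nimbus's first-order condition: 272 - 2q_N - (q_K + q_R) = 0.
Rigel's first-order condition: 400 - 2q_R - (q_K + q_N) = 0.
Adding the 3 first-order conditions: 984 − 4Q = 0, so Q = 246.
Back-substituting: q_K = (312 − 246) = 66, q_N = (272 − 246) = 26, q_R = (400 − 246) = 154.
Price P = 450 - 246 = 204.
Kestrel's profit: (204 - 138)·66 = 4356.

4356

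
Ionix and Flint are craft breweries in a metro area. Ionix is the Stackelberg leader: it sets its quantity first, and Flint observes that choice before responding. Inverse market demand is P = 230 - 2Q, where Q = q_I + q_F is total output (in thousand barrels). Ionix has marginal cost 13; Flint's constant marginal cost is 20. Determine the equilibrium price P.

69

Solve by backward induction. Given q_I, the follower Flint maximises π_F = (230 - 2q_I - 2q_F)q_F - 20q_F.
∂π_F/∂q_F = 210 - 2q_I - 4q_F = 0 gives the reaction function q_F = (210 - 2q_I)/4.
Ionix substitutes q_F(q_I) into its own profit: π_I = q_I(230 - 2q_I - (210 - 2q_I)/2) - 13q_I = (125 - q_I)q_I - 13q_I.
Leader FOC: 112 - 2q_I = 0, so q_I = 56.
Then q_F = (210 - 2·56)/4 = 49/2.
Total output Q = 161/2, so price P = 230 - 2·(161/2) = 69.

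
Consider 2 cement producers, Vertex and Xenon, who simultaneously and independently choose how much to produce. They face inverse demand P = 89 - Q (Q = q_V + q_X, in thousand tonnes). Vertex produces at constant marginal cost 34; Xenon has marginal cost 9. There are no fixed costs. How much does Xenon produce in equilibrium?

Vertex's profit: π_V = (89 - Q)q_V - (34q_V). Setting ∂π_V/∂q_V = 0: 55 - 2q_V - (q_X) = 0.
Xenon's first-order condition: 80 - 2q_X - (q_V) = 0.
Rearranging gives the reaction functions q_V = (55 - q_X)/2 and q_X = (80 - q_V)/2.
Solving the pair: q_V = 10, q_X = 35.

35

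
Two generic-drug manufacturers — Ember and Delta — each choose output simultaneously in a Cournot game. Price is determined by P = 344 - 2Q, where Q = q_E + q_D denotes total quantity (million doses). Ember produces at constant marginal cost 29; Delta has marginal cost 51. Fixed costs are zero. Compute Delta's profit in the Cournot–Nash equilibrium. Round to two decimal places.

Ember's profit: π_E = (344 - 2Q)q_E - (29q_E). Setting ∂π_E/∂q_E = 0: 315 - 4q_E - 2(q_D) = 0.
Delta's first-order condition: 293 - 4q_D - 2(q_E) = 0.
Rearranging gives the reaction functions q_E = (315 - 2q_D)/4 and q_D = (293 - 2q_E)/4.
Solving the pair: q_E = 337/6, q_D = 271/6.
Price P = 344 - 2·(304/3) = 424/3.
Delta's profit: (424/3 - 51)·(271/6) = 4080.0556.

4080.06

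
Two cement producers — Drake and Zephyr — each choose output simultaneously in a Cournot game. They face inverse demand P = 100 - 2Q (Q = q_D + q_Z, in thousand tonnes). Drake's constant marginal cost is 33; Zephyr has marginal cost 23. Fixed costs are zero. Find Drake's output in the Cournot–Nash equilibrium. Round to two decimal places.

9.50

Drake's profit: π_D = (100 - 2Q)q_D - (33q_D). Setting ∂π_D/∂q_D = 0: 67 - 4q_D - 2(q_Z) = 0.
Zephyr's profit: π_Z = (100 - 2Q)q_Z - (23q_Z). Setting ∂π_Z/∂q_Z = 0: 77 - 4q_Z - 2(q_D) = 0.
So q_D = (67 - 2q_Z)/4 and q_Z = (77 - 2q_D)/4.
Solving the pair: q_D = 19/2, q_Z = 29/2.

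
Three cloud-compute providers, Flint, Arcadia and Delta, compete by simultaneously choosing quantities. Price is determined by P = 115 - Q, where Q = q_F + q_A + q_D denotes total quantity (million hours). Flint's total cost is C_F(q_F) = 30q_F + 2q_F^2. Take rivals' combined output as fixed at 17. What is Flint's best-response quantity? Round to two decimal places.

11.33

With rivals' combined output fixed at 17, Flint's profit is π_F = (115 - 17 - q_F)q_F - (30q_F + 2q_F²) = (98 - q_F)q_F - (30q_F + 2q_F²).
∂π_F/∂q_F = 68 - 6q_F = 0, so q_F = 34/3.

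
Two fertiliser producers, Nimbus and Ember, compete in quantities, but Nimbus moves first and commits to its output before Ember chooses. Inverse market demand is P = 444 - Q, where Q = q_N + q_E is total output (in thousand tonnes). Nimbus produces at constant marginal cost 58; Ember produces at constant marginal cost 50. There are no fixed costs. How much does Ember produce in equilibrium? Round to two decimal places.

102.50

The follower Ember best-responds to any q_N: π_E = (444 - Q)q_E - 50q_E.
∂π_E/∂q_E = 394 - q_N - 2q_E = 0 gives the reaction function q_E = (394 - q_N)/2.
The leader anticipates this reaction. Substituting into P = 444 - Q gives P = 247 - (1/2)q_N, so π_N = (247 - (1/2)q_N)q_N - 58q_N.
The leader's first-order condition 189 - q_N = 0 yields q_N = 189.
Then q_E = (394 - 189)/2 = 205/2.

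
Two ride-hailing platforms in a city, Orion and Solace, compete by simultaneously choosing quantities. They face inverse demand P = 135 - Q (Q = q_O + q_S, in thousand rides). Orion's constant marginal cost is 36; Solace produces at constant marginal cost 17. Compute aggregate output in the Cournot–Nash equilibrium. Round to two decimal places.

72.33

Orion's profit: π_O = (135 - Q)q_O - (36q_O). Setting ∂π_O/∂q_O = 0: 99 - 2q_O - (q_S) = 0.
Solace's first-order condition: 118 - 2q_S - (q_O) = 0.
So q_O = (99 - q_S)/2 and q_S = (118 - q_O)/2.
Solving the pair: q_O = 80/3, q_S = 137/3.
Total output Q = 80/3 + 137/3 = 217/3.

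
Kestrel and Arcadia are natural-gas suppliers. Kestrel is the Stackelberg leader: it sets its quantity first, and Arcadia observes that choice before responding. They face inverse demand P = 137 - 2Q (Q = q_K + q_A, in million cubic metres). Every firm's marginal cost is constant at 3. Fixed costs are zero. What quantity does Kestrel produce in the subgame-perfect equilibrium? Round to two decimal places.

33.50

The follower Arcadia best-responds to any q_K: π_A = (137 - 2Q)q_A - 3q_A.
∂π_A/∂q_A = 134 - 2q_K - 4q_A = 0 gives the reaction function q_A = (134 - 2q_K)/4.
Kestrel substitutes q_A(q_K) into its own profit: π_K = q_K(137 - 2q_K - (134 - 2q_K)/2) - 3q_K = (70 - q_K)q_K - 3q_K.
The leader's first-order condition 67 - 2q_K = 0 yields q_K = 67/2.
Then q_A = (134 - 2·(67/2))/4 = 67/4.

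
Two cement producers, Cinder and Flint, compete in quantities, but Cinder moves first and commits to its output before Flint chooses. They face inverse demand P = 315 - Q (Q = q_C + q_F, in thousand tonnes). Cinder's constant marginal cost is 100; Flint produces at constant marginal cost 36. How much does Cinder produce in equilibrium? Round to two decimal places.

75.50

Solve by backward induction. Given q_C, the follower Flint maximises π_F = (315 - q_C - q_F)q_F - 36q_F.
∂π_F/∂q_F = 279 - q_C - 2q_F = 0 gives the reaction function q_F = (279 - q_C)/2.
Cinder substitutes q_F(q_C) into its own profit: π_C = q_C(315 - q_C - (279 - q_C)/2) - 100q_C = (351/2 - (1/2)q_C)q_C - 100q_C.
Maximising: ∂π_C/∂q_C = 151/2 - q_C = 0, giving q_C = 151/2.
Then q_F = (279 - 151/2)/2 = 407/4.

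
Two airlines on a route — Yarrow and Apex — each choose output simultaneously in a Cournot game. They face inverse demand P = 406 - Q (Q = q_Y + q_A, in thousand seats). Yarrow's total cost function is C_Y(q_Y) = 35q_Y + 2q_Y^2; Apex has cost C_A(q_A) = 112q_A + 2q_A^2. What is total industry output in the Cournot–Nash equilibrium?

95

Yarrow's profit: π_Y = (406 - Q)q_Y - (35q_Y + 2q_Y²). Setting ∂π_Y/∂q_Y = 0: 371 - 6q_Y - (q_A) = 0.
Apex's profit: π_A = (406 - Q)q_A - (112q_A + 2q_A²). Setting ∂π_A/∂q_A = 0: 294 - 6q_A - (q_Y) = 0.
Rearranging gives the reaction functions q_Y = (371 - q_A)/6 and q_A = (294 - q_Y)/6.
Substituting one into the other gives q_Y = 276/5 and q_A = 199/5.
Total output Q = 276/5 + 199/5 = 95.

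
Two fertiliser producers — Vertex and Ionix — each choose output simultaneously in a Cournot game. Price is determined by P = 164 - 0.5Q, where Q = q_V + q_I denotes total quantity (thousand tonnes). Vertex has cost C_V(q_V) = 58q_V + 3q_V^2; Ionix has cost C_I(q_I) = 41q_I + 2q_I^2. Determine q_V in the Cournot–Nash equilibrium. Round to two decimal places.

Vertex's profit: π_V = (164 - 0.5Q)q_V - (58q_V + 3q_V²). Setting ∂π_V/∂q_V = 0: 106 - 7q_V - (1/2)(q_I) = 0.
Ionix's profit: π_I = (164 - 0.5Q)q_I - (41q_I + 2q_I²). Setting ∂π_I/∂q_I = 0: 123 - 5q_I - (1/2)(q_V) = 0.
Rearranging gives the reaction functions q_V = (106 - (1/2)q_I)/7 and q_I = (123 - (1/2)q_V)/5.
Solving the pair: q_V = 1874/139, q_I = 23.2518.

13.48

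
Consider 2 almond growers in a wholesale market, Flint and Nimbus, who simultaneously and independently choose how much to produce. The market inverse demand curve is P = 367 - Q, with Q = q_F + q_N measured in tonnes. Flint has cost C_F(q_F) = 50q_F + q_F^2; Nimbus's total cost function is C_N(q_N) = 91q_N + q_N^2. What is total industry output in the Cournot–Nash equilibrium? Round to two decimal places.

118.60

Flint's profit: π_F = (367 - Q)q_F - (50q_F + q_F²). Setting ∂π_F/∂q_F = 0: 317 - 4q_F - (q_N) = 0.
Nimbus's profit: π_N = (367 - Q)q_N - (91q_N + q_N²). Setting ∂π_N/∂q_N = 0: 276 - 4q_N - (q_F) = 0.
Rearranging gives the reaction functions q_F = (317 - q_N)/4 and q_N = (276 - q_F)/4.
Substituting one into the other gives q_F = 992/15 and q_N = 787/15.
Total output Q = 992/15 + 787/15 = 593/5.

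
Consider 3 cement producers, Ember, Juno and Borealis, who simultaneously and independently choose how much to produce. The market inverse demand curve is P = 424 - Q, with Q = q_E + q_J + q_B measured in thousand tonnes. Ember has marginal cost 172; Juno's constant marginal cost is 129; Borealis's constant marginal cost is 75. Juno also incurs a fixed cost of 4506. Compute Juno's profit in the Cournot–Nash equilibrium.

535

Ember's profit: π_E = (424 - Q)q_E - (172q_E). Setting ∂π_E/∂q_E = 0: 252 - 2q_E - (q_J + q_B) = 0.
Juno's profit: π_J = (424 - Q)q_J - (129q_J). Setting ∂π_J/∂q_J = 0: 295 - 2q_J - (q_E + q_B) = 0.
Borealis's first-order condition: 349 - 2q_B - (q_E + q_J) = 0.
Summing all 3 equations gives 896 − 4Q = 0, hence Q = 224.
Back-substituting: q_E = (252 − 224) = 28, q_J = (295 − 224) = 71, q_B = (349 − 224) = 125.
Price P = 424 - 224 = 200.
Juno's profit: (200 - 129)·71 - 4506 = 535.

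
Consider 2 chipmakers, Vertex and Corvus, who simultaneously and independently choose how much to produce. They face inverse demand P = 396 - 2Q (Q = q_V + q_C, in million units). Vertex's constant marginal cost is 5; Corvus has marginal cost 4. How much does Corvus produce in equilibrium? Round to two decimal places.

65.50

Vertex's profit: π_V = (396 - 2Q)q_V - (5q_V). Setting ∂π_V/∂q_V = 0: 391 - 4q_V - 2(q_C) = 0.
Corvus's profit: π_C = (396 - 2Q)q_C - (4q_C). Setting ∂π_C/∂q_C = 0: 392 - 4q_C - 2(q_V) = 0.
Rearranging gives the reaction functions q_V = (391 - 2q_C)/4 and q_C = (392 - 2q_V)/4.
Substituting one into the other gives q_V = 65 and q_C = 131/2.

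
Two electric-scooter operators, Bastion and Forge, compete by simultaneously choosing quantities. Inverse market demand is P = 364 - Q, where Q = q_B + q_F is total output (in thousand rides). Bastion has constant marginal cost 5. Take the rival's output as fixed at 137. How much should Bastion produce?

With the rival's output fixed at 137, Bastion's profit is π_B = (364 - 137 - q_B)q_B - (5q_B) = (227 - q_B)q_B - (5q_B).
∂π_B/∂q_B = 222 - 2q_B = 0, so q_B = 111.

111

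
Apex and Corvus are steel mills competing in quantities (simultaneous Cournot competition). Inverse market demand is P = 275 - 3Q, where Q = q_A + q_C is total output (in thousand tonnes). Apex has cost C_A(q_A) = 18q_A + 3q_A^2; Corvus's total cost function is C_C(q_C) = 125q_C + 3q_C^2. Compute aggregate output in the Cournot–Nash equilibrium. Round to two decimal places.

27.13

Apex's profit: π_A = (275 - 3Q)q_A - (18q_A + 3q_A²). Setting ∂π_A/∂q_A = 0: 257 - 12q_A - 3(q_C) = 0.
Corvus's first-order condition: 150 - 12q_C - 3(q_A) = 0.
Best responses: q_A = (257 - 3q_C)/12, q_C = (150 - 3q_A)/12.
Substituting one into the other gives q_A = 878/45 and q_C = 343/45.
Total output Q = 878/45 + 343/45 = 407/15.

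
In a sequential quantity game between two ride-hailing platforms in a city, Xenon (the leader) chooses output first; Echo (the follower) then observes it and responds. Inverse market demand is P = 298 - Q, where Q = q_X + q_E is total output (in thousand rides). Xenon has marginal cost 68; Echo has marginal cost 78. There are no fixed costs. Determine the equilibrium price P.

The follower Echo best-responds to any q_X: π_E = (298 - Q)q_E - 78q_E.
Setting the follower's marginal profit to zero, 220 - q_X - 2q_E = 0, i.e. q_E = (220 - q_X)/2.
The leader anticipates this reaction. Substituting into P = 298 - Q gives P = 188 - (1/2)q_X, so π_X = (188 - (1/2)q_X)q_X - 68q_X.
Maximising: ∂π_X/∂q_X = 120 - q_X = 0, giving q_X = 120.
Then q_E = (220 - 120)/2 = 50.
Total output Q = 170, so price P = 298 - 170 = 128.

128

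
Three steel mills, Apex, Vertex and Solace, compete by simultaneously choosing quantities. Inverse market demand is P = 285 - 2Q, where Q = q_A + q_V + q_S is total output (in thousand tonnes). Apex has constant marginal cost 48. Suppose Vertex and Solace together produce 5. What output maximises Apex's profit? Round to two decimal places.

56.75

With rivals' combined output fixed at 5, Apex's profit is π_A = (285 - 2·5 - 2q_A)q_A - (48q_A) = (275 - 2q_A)q_A - (48q_A).
∂π_A/∂q_A = 227 - 4q_A = 0, so q_A = 227/4.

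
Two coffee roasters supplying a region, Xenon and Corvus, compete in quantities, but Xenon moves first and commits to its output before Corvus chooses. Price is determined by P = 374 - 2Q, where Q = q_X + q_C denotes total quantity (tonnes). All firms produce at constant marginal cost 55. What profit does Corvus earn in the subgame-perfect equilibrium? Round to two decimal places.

The follower Corvus best-responds to any q_X: π_C = (374 - 2Q)q_C - 55q_C.
Follower FOC: 319 - 2q_X - 4q_C = 0, so q_C(q_X) = (319 - 2q_X)/4.
The leader anticipates this reaction. Substituting into P = 374 - 2Q gives P = 429/2 - q_X, so π_X = (429/2 - q_X)q_X - 55q_X.
The leader's first-order condition 319/2 - 2q_X = 0 yields q_X = 319/4.
Then q_C = (319 - 2·(319/4))/4 = 319/8.
Price P = 374 - 2·(957/8) = 539/4.
Corvus's profit: (539/4 - 55)·(319/8) = 3180.0313.

3180.03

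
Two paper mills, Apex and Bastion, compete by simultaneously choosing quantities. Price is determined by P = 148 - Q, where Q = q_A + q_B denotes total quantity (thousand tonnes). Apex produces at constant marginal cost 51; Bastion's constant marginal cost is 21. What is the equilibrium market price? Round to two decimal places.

Apex's profit: π_A = (148 - Q)q_A - (51q_A). Setting ∂π_A/∂q_A = 0: 97 - 2q_A - (q_B) = 0.
Bastion's first-order condition: 127 - 2q_B - (q_A) = 0.
So q_A = (97 - q_B)/2 and q_B = (127 - q_A)/2.
Solving the pair: q_A = 67/3, q_B = 157/3.
Total output Q = 224/3, so price P = 148 - 224/3 = 220/3.

73.33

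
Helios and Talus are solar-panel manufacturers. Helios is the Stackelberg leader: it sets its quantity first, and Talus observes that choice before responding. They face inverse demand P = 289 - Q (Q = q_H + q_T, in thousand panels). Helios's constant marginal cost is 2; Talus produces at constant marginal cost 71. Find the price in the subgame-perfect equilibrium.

91

Solve by backward induction. Given q_H, the follower Talus maximises π_T = (289 - q_H - q_T)q_T - 71q_T.
∂π_T/∂q_T = 218 - q_H - 2q_T = 0 gives the reaction function q_T = (218 - q_H)/2.
Helios substitutes q_T(q_H) into its own profit: π_H = q_H(289 - q_H - (218 - q_H)/2) - 2q_H = (180 - (1/2)q_H)q_H - 2q_H.
Maximising: ∂π_H/∂q_H = 178 - q_H = 0, giving q_H = 178.
Then q_T = (218 - 178)/2 = 20.
Total output Q = 198, so price P = 289 - 198 = 91.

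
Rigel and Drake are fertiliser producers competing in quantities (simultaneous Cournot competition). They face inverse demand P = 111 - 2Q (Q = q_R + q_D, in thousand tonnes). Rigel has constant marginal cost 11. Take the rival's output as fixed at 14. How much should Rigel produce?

With the rival's output fixed at 14, Rigel's profit is π_R = (111 - 2·14 - 2q_R)q_R - (11q_R) = (83 - 2q_R)q_R - (11q_R).
∂π_R/∂q_R = 72 - 4q_R = 0, so q_R = 18.

18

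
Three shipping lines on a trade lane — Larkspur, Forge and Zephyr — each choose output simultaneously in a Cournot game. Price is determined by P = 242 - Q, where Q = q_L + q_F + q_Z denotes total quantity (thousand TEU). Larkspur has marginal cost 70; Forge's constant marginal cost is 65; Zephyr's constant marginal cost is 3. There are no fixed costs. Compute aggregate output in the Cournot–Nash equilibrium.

147

Larkspur's profit: π_L = (242 - Q)q_L - (70q_L). Setting ∂π_L/∂q_L = 0: 172 - 2q_L - (q_F + q_Z) = 0.
Forge's first-order condition: 177 - 2q_F - (q_L + q_Z) = 0.
Zephyr's profit: π_Z = (242 - Q)q_Z - (3q_Z). Setting ∂π_Z/∂q_Z = 0: 239 - 2q_Z - (q_L + q_F) = 0.
Adding the 3 conditions: 588 − 2Q − 2Q = 0, i.e. Q = 147.
Back-substituting: q_L = (172 − 147) = 25, q_F = (177 − 147) = 30, q_Z = (239 − 147) = 92.
Total output Q = 25 + 30 + 92 = 147.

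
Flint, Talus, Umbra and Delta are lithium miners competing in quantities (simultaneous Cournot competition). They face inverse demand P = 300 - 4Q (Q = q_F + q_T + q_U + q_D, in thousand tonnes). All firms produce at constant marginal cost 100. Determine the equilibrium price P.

A representative firm's profit is π_i = q_i(300 - 4Q) - 100q_i.
Setting ∂π_i/∂q_i = 0 with rivals' quantities fixed: 200 - 8q_i - 4·Σ_{j≠i} q_j = 0.
With identical firms every q_j equals q_i, so Σ_{j≠i} q_j = 3q_i and 200 = 20q_i, giving q_i = 10.
Total output Q = 40, so price P = 300 - 4·40 = 140.

140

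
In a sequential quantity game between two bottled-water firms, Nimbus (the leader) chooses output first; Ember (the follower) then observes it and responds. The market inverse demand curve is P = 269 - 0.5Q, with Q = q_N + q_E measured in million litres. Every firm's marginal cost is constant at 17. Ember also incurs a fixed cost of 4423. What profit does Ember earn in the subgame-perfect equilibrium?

The follower Ember best-responds to any q_N: π_E = (269 - 0.5Q)q_E - 17q_E.
∂π_E/∂q_E = 252 - (1/2)q_N - q_E = 0 gives the reaction function q_E = (252 - (1/2)q_N).
The leader anticipates this reaction. Substituting into P = 269 - 0.5Q gives P = 143 - (1/4)q_N, so π_N = (143 - (1/4)q_N)q_N - 17q_N.
Maximising: ∂π_N/∂q_N = 126 - (1/2)q_N = 0, giving q_N = 252.
Then q_E = (252 - (1/2)·252) = 126.
Price P = 269 - (1/2)·378 = 80.
Ember's profit: (80 - 17)·126 - 4423 = 3515.

3515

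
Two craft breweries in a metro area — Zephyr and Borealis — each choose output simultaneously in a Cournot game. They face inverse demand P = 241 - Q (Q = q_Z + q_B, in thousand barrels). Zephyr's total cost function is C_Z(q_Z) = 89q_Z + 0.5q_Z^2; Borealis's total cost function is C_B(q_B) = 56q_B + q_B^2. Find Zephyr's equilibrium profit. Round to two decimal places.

2218.13

Zephyr's profit: π_Z = (241 - Q)q_Z - (89q_Z + (1/2)q_Z²). Setting ∂π_Z/∂q_Z = 0: 152 - 3q_Z - (q_B) = 0.
Borealis's profit: π_B = (241 - Q)q_B - (56q_B + q_B²). Setting ∂π_B/∂q_B = 0: 185 - 4q_B - (q_Z) = 0.
Best responses: q_Z = (152 - q_B)/3, q_B = (185 - q_Z)/4.
Substituting one into the other gives q_Z = 423/11 and q_B = 403/11.
Price P = 241 - 826/11 = 1825/11.
Zephyr's profit: (1825/11)·(423/11) - 89·(423/11) - (1/2)(423/11)² = 2218.1281.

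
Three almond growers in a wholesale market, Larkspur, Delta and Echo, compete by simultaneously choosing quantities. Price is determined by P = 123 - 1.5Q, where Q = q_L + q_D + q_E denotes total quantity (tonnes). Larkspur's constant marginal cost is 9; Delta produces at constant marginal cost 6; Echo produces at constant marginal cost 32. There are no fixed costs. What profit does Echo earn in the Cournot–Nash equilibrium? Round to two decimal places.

73.50

Larkspur's profit: π_L = (123 - 1.5Q)q_L - (9q_L). Setting ∂π_L/∂q_L = 0: 114 - 3q_L - (3/2)(q_D + q_E) = 0.
Delta's profit: π_D = (123 - 1.5Q)q_D - (6q_D). Setting ∂π_D/∂q_D = 0: 117 - 3q_D - (3/2)(q_L + q_E) = 0.
Echo's first-order condition: 91 - 3q_E - (3/2)(q_L + q_D) = 0.
Summing all 3 equations gives 322 − 6Q = 0, hence Q = 161/3.
Back-substituting: q_L = (114 − 161/2)/(3/2) = 67/3, q_D = (117 − 161/2)/(3/2) = 73/3, q_E = (91 − 161/2)/(3/2) = 7.
Price P = 123 - (3/2)·(161/3) = 85/2.
Echo's profit: (85/2 - 32)·7 = 147/2.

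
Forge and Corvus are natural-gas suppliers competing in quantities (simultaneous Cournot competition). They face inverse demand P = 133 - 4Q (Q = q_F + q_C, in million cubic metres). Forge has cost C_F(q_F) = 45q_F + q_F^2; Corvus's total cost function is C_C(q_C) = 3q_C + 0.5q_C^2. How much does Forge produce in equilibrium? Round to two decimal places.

3.68

Forge's profit: π_F = (133 - 4Q)q_F - (45q_F + q_F²). Setting ∂π_F/∂q_F = 0: 88 - 10q_F - 4(q_C) = 0.
Corvus's first-order condition: 130 - 9q_C - 4(q_F) = 0.
Best responses: q_F = (88 - 4q_C)/10, q_C = (130 - 4q_F)/9.
Solving the pair: q_F = 136/37, q_C = 474/37.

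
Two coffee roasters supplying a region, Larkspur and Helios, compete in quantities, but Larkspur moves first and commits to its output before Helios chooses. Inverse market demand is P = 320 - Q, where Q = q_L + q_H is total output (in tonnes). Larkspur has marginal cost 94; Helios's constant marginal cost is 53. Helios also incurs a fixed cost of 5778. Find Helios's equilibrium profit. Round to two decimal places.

1834.56

The follower Helios best-responds to any q_L: π_H = (320 - Q)q_H - 53q_H.
Setting the follower's marginal profit to zero, 267 - q_L - 2q_H = 0, i.e. q_H = (267 - q_L)/2.
The leader anticipates this reaction. Substituting into P = 320 - Q gives P = 373/2 - (1/2)q_L, so π_L = (373/2 - (1/2)q_L)q_L - 94q_L.
Leader FOC: 185/2 - q_L = 0, so q_L = 185/2.
Then q_H = (267 - 185/2)/2 = 349/4.
Price P = 320 - 719/4 = 561/4.
Helios's profit: (561/4 - 53)·(349/4) - 5778 = 1834.5625.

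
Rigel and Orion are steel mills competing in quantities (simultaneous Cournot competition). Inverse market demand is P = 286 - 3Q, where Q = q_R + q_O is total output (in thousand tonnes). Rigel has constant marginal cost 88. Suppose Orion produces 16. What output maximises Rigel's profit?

With the rival's output fixed at 16, Rigel's profit is π_R = (286 - 3·16 - 3q_R)q_R - (88q_R) = (238 - 3q_R)q_R - (88q_R).
∂π_R/∂q_R = 150 - 6q_R = 0, so q_R = 25.

25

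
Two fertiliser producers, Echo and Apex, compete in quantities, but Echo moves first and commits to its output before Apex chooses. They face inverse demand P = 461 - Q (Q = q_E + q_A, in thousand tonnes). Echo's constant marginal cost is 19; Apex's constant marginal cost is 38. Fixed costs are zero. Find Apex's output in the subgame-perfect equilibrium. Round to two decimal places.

96.25

Solve by backward induction. Given q_E, the follower Apex maximises π_A = (461 - q_E - q_A)q_A - 38q_A.
∂π_A/∂q_A = 423 - q_E - 2q_A = 0 gives the reaction function q_A = (423 - q_E)/2.
The leader anticipates this reaction. Substituting into P = 461 - Q gives P = 499/2 - (1/2)q_E, so π_E = (499/2 - (1/2)q_E)q_E - 19q_E.
Leader FOC: 461/2 - q_E = 0, so q_E = 461/2.
Then q_A = (423 - 461/2)/2 = 385/4.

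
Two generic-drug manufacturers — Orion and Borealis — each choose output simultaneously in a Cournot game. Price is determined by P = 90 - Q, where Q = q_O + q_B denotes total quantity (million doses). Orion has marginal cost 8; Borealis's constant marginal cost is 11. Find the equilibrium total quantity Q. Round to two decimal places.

53.67

Orion's profit: π_O = (90 - Q)q_O - (8q_O). Setting ∂π_O/∂q_O = 0: 82 - 2q_O - (q_B) = 0.
Borealis's first-order condition: 79 - 2q_B - (q_O) = 0.
So q_O = (82 - q_B)/2 and q_B = (79 - q_O)/2.
Substituting one into the other gives q_O = 85/3 and q_B = 76/3.
Total output Q = 85/3 + 76/3 = 161/3.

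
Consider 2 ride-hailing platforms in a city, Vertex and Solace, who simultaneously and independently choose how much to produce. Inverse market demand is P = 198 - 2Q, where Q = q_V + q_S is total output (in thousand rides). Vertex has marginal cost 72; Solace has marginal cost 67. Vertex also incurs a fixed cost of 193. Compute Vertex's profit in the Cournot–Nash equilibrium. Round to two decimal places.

620.39

Vertex's profit: π_V = (198 - 2Q)q_V - (72q_V). Setting ∂π_V/∂q_V = 0: 126 - 4q_V - 2(q_S) = 0.
Solace's profit: π_S = (198 - 2Q)q_S - (67q_S). Setting ∂π_S/∂q_S = 0: 131 - 4q_S - 2(q_V) = 0.
Rearranging gives the reaction functions q_V = (126 - 2q_S)/4 and q_S = (131 - 2q_V)/4.
Substituting one into the other gives q_V = 121/6 and q_S = 68/3.
Price P = 198 - 2·(257/6) = 337/3.
Vertex's profit: (337/3 - 72)·(121/6) - 193 = 620.3889.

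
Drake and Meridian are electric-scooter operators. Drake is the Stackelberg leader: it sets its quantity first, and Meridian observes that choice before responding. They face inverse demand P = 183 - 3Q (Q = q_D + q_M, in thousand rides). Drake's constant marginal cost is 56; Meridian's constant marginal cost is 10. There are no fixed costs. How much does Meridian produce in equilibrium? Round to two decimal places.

22.08

The follower Meridian best-responds to any q_D: π_M = (183 - 3Q)q_M - 10q_M.
∂π_M/∂q_M = 173 - 3q_D - 6q_M = 0 gives the reaction function q_M = (173 - 3q_D)/6.
Drake substitutes q_M(q_D) into its own profit: π_D = q_D(183 - 3q_D - (173 - 3q_D)/2) - 56q_D = (193/2 - (3/2)q_D)q_D - 56q_D.
Leader FOC: 81/2 - 3q_D = 0, so q_D = 27/2.
Then q_M = (173 - 3·(27/2))/6 = 265/12.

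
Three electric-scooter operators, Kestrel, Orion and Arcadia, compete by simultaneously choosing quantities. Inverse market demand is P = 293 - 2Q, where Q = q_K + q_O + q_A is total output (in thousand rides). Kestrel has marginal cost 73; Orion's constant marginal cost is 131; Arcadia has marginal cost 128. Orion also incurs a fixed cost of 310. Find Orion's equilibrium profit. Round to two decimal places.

8.78

Kestrel's profit: π_K = (293 - 2Q)q_K - (73q_K). Setting ∂π_K/∂q_K = 0: 220 - 4q_K - 2(q_O + q_A) = 0.
Orion's profit: π_O = (293 - 2Q)q_O - (131q_O). Setting ∂π_O/∂q_O = 0: 162 - 4q_O - 2(q_K + q_A) = 0.
Arcadia's profit: π_A = (293 - 2Q)q_A - (128q_A). Setting ∂π_A/∂q_A = 0: 165 - 4q_A - 2(q_K + q_O) = 0.
Adding the 3 first-order conditions: 547 − 8Q = 0, so Q = 547/8.
Back-substituting: q_K = (220 − 547/4)/2 = 333/8, q_O = (162 − 547/4)/2 = 101/8, q_A = (165 − 547/4)/2 = 113/8.
Price P = 293 - 2·(547/8) = 625/4.
Orion's profit: (625/4 - 131)·(101/8) - 310 = 281/32.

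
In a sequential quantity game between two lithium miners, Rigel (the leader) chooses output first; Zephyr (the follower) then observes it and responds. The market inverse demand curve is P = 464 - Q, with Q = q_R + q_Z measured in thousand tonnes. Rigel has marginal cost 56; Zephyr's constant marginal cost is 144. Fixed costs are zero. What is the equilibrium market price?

180

The follower Zephyr best-responds to any q_R: π_Z = (464 - Q)q_Z - 144q_Z.
Setting the follower's marginal profit to zero, 320 - q_R - 2q_Z = 0, i.e. q_Z = (320 - q_R)/2.
Rigel substitutes q_Z(q_R) into its own profit: π_R = q_R(464 - q_R - (320 - q_R)/2) - 56q_R = (304 - (1/2)q_R)q_R - 56q_R.
Maximising: ∂π_R/∂q_R = 248 - q_R = 0, giving q_R = 248.
Then q_Z = (320 - 248)/2 = 36.
Total output Q = 284, so price P = 464 - 284 = 180.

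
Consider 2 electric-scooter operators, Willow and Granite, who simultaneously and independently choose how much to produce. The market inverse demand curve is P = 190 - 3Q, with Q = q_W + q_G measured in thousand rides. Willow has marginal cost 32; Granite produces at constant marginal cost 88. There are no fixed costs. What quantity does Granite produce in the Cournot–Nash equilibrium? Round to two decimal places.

5.11

Willow's profit: π_W = (190 - 3Q)q_W - (32q_W). Setting ∂π_W/∂q_W = 0: 158 - 6q_W - 3(q_G) = 0.
Granite's first-order condition: 102 - 6q_G - 3(q_W) = 0.
Rearranging gives the reaction functions q_W = (158 - 3q_G)/6 and q_G = (102 - 3q_W)/6.
Solving the pair: q_W = 214/9, q_G = 46/9.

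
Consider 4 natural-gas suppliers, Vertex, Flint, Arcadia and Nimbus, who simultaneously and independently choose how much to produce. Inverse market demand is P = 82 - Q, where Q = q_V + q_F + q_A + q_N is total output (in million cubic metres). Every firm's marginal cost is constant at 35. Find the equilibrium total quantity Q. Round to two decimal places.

37.60

Each firm earns π_i = (82 - Q)q_i - 35q_i.
Setting ∂π_i/∂q_i = 0 with rivals' quantities fixed: 47 - 2q_i - Σ_{j≠i} q_j = 0.
By symmetry each firm produces the same amount; substituting Σ_{j≠i} q_j = 3q_i yields q_i = 47/5.
Total output Q = 47/5 + 47/5 + 47/5 + 47/5 = 188/5.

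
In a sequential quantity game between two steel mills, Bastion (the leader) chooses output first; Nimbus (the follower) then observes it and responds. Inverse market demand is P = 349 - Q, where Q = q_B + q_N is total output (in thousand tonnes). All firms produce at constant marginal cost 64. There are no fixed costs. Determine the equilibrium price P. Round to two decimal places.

135.25

The follower Nimbus best-responds to any q_B: π_N = (349 - Q)q_N - 64q_N.
Setting the follower's marginal profit to zero, 285 - q_B - 2q_N = 0, i.e. q_N = (285 - q_B)/2.
Bastion substitutes q_N(q_B) into its own profit: π_B = q_B(349 - q_B - (285 - q_B)/2) - 64q_B = (413/2 - (1/2)q_B)q_B - 64q_B.
The leader's first-order condition 285/2 - q_B = 0 yields q_B = 285/2.
Then q_N = (285 - 285/2)/2 = 285/4.
Total output Q = 855/4, so price P = 349 - 855/4 = 541/4.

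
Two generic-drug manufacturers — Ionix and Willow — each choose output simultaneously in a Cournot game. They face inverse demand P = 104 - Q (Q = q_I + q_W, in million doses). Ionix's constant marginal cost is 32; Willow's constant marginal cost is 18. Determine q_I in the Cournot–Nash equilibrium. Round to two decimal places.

Ionix's profit: π_I = (104 - Q)q_I - (32q_I). Setting ∂π_I/∂q_I = 0: 72 - 2q_I - (q_W) = 0.
Willow's profit: π_W = (104 - Q)q_W - (18q_W). Setting ∂π_W/∂q_W = 0: 86 - 2q_W - (q_I) = 0.
Best responses: q_I = (72 - q_W)/2, q_W = (86 - q_I)/2.
Substituting one into the other gives q_I = 58/3 and q_W = 100/3.

19.33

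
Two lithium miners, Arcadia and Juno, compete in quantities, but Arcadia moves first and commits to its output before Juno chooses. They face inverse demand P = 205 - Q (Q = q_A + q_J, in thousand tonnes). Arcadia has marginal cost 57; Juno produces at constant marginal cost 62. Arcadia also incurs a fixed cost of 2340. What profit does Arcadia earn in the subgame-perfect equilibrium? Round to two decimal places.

586.13

Solve by backward induction. Given q_A, the follower Juno maximises π_J = (205 - q_A - q_J)q_J - 62q_J.
Follower FOC: 143 - q_A - 2q_J = 0, so q_J(q_A) = (143 - q_A)/2.
The leader anticipates this reaction. Substituting into P = 205 - Q gives P = 267/2 - (1/2)q_A, so π_A = (267/2 - (1/2)q_A)q_A - 57q_A.
The leader's first-order condition 153/2 - q_A = 0 yields q_A = 153/2.
Then q_J = (143 - 153/2)/2 = 133/4.
Price P = 205 - 439/4 = 381/4.
Arcadia's profit: (381/4 - 57)·(153/2) - 2340 = 586.1250.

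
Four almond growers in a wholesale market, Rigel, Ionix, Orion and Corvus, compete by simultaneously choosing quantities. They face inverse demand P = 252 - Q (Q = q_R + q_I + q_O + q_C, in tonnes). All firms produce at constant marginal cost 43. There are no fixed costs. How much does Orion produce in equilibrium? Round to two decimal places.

41.80

A representative firm's profit is π_i = q_i(252 - Q) - 43q_i.
Setting ∂π_i/∂q_i = 0 with rivals' quantities fixed: 209 - 2q_i - Σ_{j≠i} q_j = 0.
With identical firms every q_j equals q_i, so Σ_{j≠i} q_j = 3q_i and 209 = 5q_i, giving q_i = 209/5.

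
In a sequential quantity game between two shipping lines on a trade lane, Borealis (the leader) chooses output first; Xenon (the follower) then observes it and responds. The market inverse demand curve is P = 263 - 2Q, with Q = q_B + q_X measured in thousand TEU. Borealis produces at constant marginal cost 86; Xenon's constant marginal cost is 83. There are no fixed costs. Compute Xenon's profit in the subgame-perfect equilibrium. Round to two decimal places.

1081.13

Solve by backward induction. Given q_B, the follower Xenon maximises π_X = (263 - 2q_B - 2q_X)q_X - 83q_X.
∂π_X/∂q_X = 180 - 2q_B - 4q_X = 0 gives the reaction function q_X = (180 - 2q_B)/4.
Borealis substitutes q_X(q_B) into its own profit: π_B = q_B(263 - 2q_B - (180 - 2q_B)/2) - 86q_B = (173 - q_B)q_B - 86q_B.
Leader FOC: 87 - 2q_B = 0, so q_B = 87/2.
Then q_X = (180 - 2·(87/2))/4 = 93/4.
Price P = 263 - 2·(267/4) = 259/2.
Xenon's profit: (259/2 - 83)·(93/4) = 1081.1250.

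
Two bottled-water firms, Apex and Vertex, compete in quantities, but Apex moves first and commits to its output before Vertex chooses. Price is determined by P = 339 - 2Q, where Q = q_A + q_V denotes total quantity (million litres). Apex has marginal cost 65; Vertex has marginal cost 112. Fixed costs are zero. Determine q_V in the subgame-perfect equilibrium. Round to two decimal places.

The follower Vertex best-responds to any q_A: π_V = (339 - 2Q)q_V - 112q_V.
∂π_V/∂q_V = 227 - 2q_A - 4q_V = 0 gives the reaction function q_V = (227 - 2q_A)/4.
The leader anticipates this reaction. Substituting into P = 339 - 2Q gives P = 451/2 - q_A, so π_A = (451/2 - q_A)q_A - 65q_A.
Maximising: ∂π_A/∂q_A = 321/2 - 2q_A = 0, giving q_A = 321/4.
Then q_V = (227 - 2·(321/4))/4 = 133/8.

16.63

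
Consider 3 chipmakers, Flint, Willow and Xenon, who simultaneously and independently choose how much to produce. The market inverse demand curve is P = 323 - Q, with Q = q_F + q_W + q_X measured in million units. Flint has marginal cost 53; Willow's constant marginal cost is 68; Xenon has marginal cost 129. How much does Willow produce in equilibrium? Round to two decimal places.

75.25

Flint's profit: π_F = (323 - Q)q_F - (53q_F). Setting ∂π_F/∂q_F = 0: 270 - 2q_F - (q_W + q_X) = 0.
Willow's profit: π_W = (323 - Q)q_W - (68q_W). Setting ∂π_W/∂q_W = 0: 255 - 2q_W - (q_F + q_X) = 0.
Xenon's first-order condition: 194 - 2q_X - (q_F + q_W) = 0.
Adding the 3 first-order conditions: 719 − 4Q = 0, so Q = 719/4.
Back-substituting: q_F = (270 − 719/4) = 361/4, q_W = (255 − 719/4) = 301/4, q_X = (194 − 719/4) = 57/4.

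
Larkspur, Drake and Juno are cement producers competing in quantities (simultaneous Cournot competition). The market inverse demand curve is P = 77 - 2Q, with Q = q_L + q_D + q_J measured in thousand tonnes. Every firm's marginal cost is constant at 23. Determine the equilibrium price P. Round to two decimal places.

36.50

A representative firm's profit is π_i = q_i(77 - 2Q) - 23q_i.
First-order condition (treating rivals' output as given): 54 - 4q_i - 2·Σ_{j≠i} q_j = 0.
With identical firms every q_j equals q_i, so Σ_{j≠i} q_j = 2q_i and 54 = 8q_i, giving q_i = 27/4.
Total output Q = 81/4, so price P = 77 - 2·(81/4) = 73/2.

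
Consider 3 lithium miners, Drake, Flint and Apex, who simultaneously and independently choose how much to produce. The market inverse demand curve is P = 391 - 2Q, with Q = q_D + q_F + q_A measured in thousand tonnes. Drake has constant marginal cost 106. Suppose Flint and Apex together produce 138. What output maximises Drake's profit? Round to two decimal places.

2.25

With rivals' combined output fixed at 138, Drake's profit is π_D = (391 - 2·138 - 2q_D)q_D - (106q_D) = (115 - 2q_D)q_D - (106q_D).
∂π_D/∂q_D = 9 - 4q_D = 0, so q_D = 9/4.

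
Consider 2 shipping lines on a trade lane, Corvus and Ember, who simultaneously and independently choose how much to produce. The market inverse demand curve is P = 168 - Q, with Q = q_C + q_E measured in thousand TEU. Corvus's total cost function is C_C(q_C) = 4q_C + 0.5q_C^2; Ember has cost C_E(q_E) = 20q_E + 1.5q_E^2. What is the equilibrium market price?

Corvus's profit: π_C = (168 - Q)q_C - (4q_C + (1/2)q_C²). Setting ∂π_C/∂q_C = 0: 164 - 3q_C - (q_E) = 0.
Ember's profit: π_E = (168 - Q)q_E - (20q_E + (3/2)q_E²). Setting ∂π_E/∂q_E = 0: 148 - 5q_E - (q_C) = 0.
Best responses: q_C = (164 - q_E)/3, q_E = (148 - q_C)/5.
Substituting one into the other gives q_C = 48 and q_E = 20.
Total output Q = 68, so price P = 168 - 68 = 100.

100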